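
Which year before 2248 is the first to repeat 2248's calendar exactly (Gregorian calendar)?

Two years share a calendar iff Jan 1 falls on the same weekday and both are leap or both are common. 2248: Jan 1 is Saturday, leap year.
2247: Jan 1 Friday, common
2246: Jan 1 Thursday, common
2245: Jan 1 Wednesday, common
2244: Jan 1 Monday, leap
2243: Jan 1 Sunday, common
2242: Jan 1 Saturday, common
2241: Jan 1 Friday, common
2240: Jan 1 Wednesday, leap
2239: Jan 1 Tuesday, common
2238: Jan 1 Monday, common
2237: Jan 1 Sunday, common
2236: Jan 1 Friday, leap
2235: Jan 1 Thursday, common
2234: Jan 1 Wednesday, common
2233: Jan 1 Tuesday, common
2232: Jan 1 Sunday, leap
2231: Jan 1 Saturday, common
2230: Jan 1 Friday, common
2229: Jan 1 Thursday, common
2228: Jan 1 Tuesday, leap
2227: Jan 1 Monday, common
2226: Jan 1 Sunday, common
2225: Jan 1 Saturday, common
2224: Jan 1 Thursday, leap
2223: Jan 1 Wednesday, common
2222: Jan 1 Tuesday, common
2221: Jan 1 Monday, common
2220: Jan 1 Saturday, leap
2220 matches on both conditions.

2220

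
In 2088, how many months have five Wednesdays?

4

A month of length L has five Wednesdays iff its first Wednesday is on day ≤ L−28 (so day 1–3 in a 31-day month, 1–2 in a 30-day month, day 1 in a leap February).
Checking each month of 2088: Jan starts Thu (31d); Feb starts Sun (29d); Mar starts Mon (31d) ✓; Apr starts Thu (30d); May starts Sat (31d); Jun starts Tue (30d) ✓; Jul starts Thu (31d); Aug starts Sun (31d); Sep starts Wed (30d) ✓; Oct starts Fri (31d); Nov starts Mon (30d); Dec starts Wed (31d) ✓.
Five-Wednesday months: March, June, September, December → 4.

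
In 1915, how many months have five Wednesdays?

4

A month of length L has five Wednesdays iff its first Wednesday is on day ≤ L−28 (so day 1–3 in a 31-day month, 1–2 in a 30-day month, day 1 in a leap February).
Checking each month of 1915: Jan starts Fri (31d); Feb starts Mon (28d); Mar starts Mon (31d) ✓; Apr starts Thu (30d); May starts Sat (31d); Jun starts Tue (30d) ✓; Jul starts Thu (31d); Aug starts Sun (31d); Sep starts Wed (30d) ✓; Oct starts Fri (31d); Nov starts Mon (30d); Dec starts Wed (31d) ✓.
Five-Wednesday months: March, June, September, December → 4.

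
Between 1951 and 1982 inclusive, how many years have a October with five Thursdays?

October has 31 days; it has five Thursdays when Thursday falls among the first (month-length − 28) days — i.e. when October 1 is one of Thursday/Wednesday/Tuesday.
October 1 by year: 1951:Mon 1952:Wed✓ 1953:Thu✓ 1954:Fri 1955:Sat 1956:Mon 1957:Tue✓ 1958:Wed✓ 1959:Thu✓ 1960:Sat 1961:Sun 1962:Mon 1963:Tue✓ 1964:Thu✓ 1965:Fri 1966:Sat 1967:Sun 1968:Tue✓ 1969:Wed✓ 1970:Thu✓ 1971:Fri 1972:Sun 1973:Mon 1974:Tue✓ 1975:Wed✓ 1976:Fri 1977:Sat 1978:Sun 1979:Mon 1980:Wed✓ 1981:Thu✓ 1982:Fri
Years with five Thursdays: 1952, 1953, 1957, 1958, 1959, 1963, 1964, 1968, 1969, 1970, 1974, 1975, 1980, 1981 → 14.

14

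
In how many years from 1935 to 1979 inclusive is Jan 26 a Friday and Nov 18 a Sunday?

Check each year's weekday for Jan 26 and Nov 18:
  1935: Sat/Mon  1936: Sun/Wed  1937: Tue/Thu  1938: Wed/Fri  1939: Thu/Sat  1940: Fri/Mon  1941: Sun/Tue  1942: Mon/Wed  1943: Tue/Thu  1944: Wed/Sat  1945: Fri/Sun ✓  1946: Sat/Mon  1947: Sun/Tue  1948: Mon/Thu  …(17 more)…  1966: Wed/Fri  1967: Thu/Sat  1968: Fri/Mon  1969: Sun/Tue  1970: Mon/Wed  1971: Tue/Thu  1972: Wed/Sat  1973: Fri/Sun ✓  1974: Sat/Mon  1975: Sun/Tue  1976: Mon/Thu  1977: Wed/Fri  1978: Thu/Sat  1979: Fri/Sun ✓
Both conditions hold in: 1945, 1951, 1962, 1973, 1979 — 5.

5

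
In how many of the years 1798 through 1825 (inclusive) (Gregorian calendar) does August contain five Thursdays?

August has 31 days; it has five Thursdays when Thursday falls among the first (month-length − 28) days — i.e. when August 1 is one of Thursday/Wednesday/Tuesday.
August 1 by year: 1798:Wed✓ 1799:Thu✓ 1800:Fri 1801:Sat 1802:Sun 1803:Mon 1804:Wed✓ 1805:Thu✓ 1806:Fri 1807:Sat 1808:Mon 1809:Tue✓ 1810:Wed✓ 1811:Thu✓ 1812:Sat 1813:Sun 1814:Mon 1815:Tue✓ 1816:Thu✓ 1817:Fri 1818:Sat 1819:Sun 1820:Tue✓ 1821:Wed✓ 1822:Thu✓ 1823:Fri 1824:Sun 1825:Mon
Years with five Thursdays: 1798, 1799, 1804, 1805, 1809, 1810, 1811, 1815, 1816, 1820, 1821, 1822 → 12.

12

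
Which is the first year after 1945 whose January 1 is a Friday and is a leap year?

1960

Jan 1 advances by 2 weekdays after a leap year and by 1 after a common year.
1945: Jan 1 is Monday.
1946: Tuesday
1947: Wednesday
1948: Thursday (leap)
1949: Saturday
1950: Sunday
1951: Monday
1952: Tuesday (leap)
1953: Thursday
1954: Friday
1955: Saturday
1956: Sunday (leap)
1957: Tuesday
1958: Wednesday
1959: Thursday
1960: Friday (leap)
1960 begins on a Friday and is a leap year.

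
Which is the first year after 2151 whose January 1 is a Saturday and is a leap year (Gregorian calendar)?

Jan 1 advances by 2 weekdays after a leap year and by 1 after a common year.
2151: Jan 1 is Friday.
2152: Saturday (leap)
2152 begins on a Saturday and is a leap year.

2152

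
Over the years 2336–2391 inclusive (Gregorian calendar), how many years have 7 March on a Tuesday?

8

Track 7 March's weekday year by year (advancing +1, or +2 across a Feb 29):
  2336: Sat  2337: Sun (+1)  2338: Mon (+1)  2339: Tue (+1) ✓  2340: Thu (+2)
  2341: Fri (+1)  2342: Sat (+1)  2343: Sun (+1)  2344: Tue (+2) ✓  2345: Wed (+1)
  2346: Thu (+1)  2347: Fri (+1)  2348: Sun (+2)  2349: Mon (+1)  … (28 more years) …
  2378: Tue (+1) ✓  2379: Wed (+1)  2380: Fri (+2)  2381: Sat (+1)  2382: Sun (+1)
  2383: Mon (+1)  2384: Wed (+2)  2385: Thu (+1)  2386: Fri (+1)  2387: Sat (+1)
  2388: Mon (+2)  2389: Tue (+1) ✓  2390: Wed (+1)  2391: Thu (+1)
Tuesday years: 2339, 2344, 2350, 2361, 2367, 2372, 2378, 2389 — 8 in total.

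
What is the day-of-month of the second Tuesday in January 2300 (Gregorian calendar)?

January 1, 2300 is a Monday, so the first Tuesday is the 2nd.
The second Tuesday is 2 + 7 = 9.

9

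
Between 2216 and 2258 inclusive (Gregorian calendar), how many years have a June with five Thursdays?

June has 30 days; it has five Thursdays when Thursday falls among the first (month-length − 28) days — i.e. when June 1 is one of Thursday/Wednesday.
June 1 by year: 2216:Sat 2217:Sun 2218:Mon 2219:Tue 2220:Thu✓ 2221:Fri 2222:Sat 2223:Sun 2224:Tue 2225:Wed✓ 2226:Thu✓ 2227:Fri 2228:Sun 2229:Mon 2230:Tue …(13 more)… 2244:Sat 2245:Sun 2246:Mon 2247:Tue 2248:Thu✓ 2249:Fri 2250:Sat 2251:Sun 2252:Tue 2253:Wed✓ 2254:Thu✓ 2255:Fri 2256:Sun 2257:Mon 2258:Tue
Years with five Thursdays: 2220, 2225, 2226, 2231, 2236, 2237, 2242, 2243, 2248, 2253, 2254 → 11.

11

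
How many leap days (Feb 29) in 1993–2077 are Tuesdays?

Leap years in 1993–2077: 21 of them.
Feb 29 weekday advances by 5 (mod 7) from one leap year to the next four years later (or differs when a century non-leap intervenes).
Leap-day weekdays: 1996:Thu 2000:Tue✓ 2004:Sun 2008:Fri 2012:Wed 2016:Mon 2020:Sat 2024:Thu 2028:Tue✓ 2032:Sun 2036:Fri 2040:Wed 2044:Mon 2048:Sat 2052:Thu 2056:Tue✓ 2060:Sun 2064:Fri 2068:Wed 2072:Mon 2076:Sat
Tuesday: 2000, 2028, 2056 → 3.

3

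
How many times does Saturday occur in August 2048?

August 2048 has 31 days and begins on Saturday.
The first Saturday is August 1.
Saturdays fall on 1, 8, 15, 22, 29 — that's 5.

5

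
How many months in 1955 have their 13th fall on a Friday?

Check the 13th of each month of 1955: Jan 13: Thu, Feb 13: Sun, Mar 13: Sun, Apr 13: Wed, May 13: Fri, Jun 13: Mon, Jul 13: Wed, Aug 13: Sat, Sep 13: Tue, Oct 13: Thu, Nov 13: Sun, Dec 13: Tue.
Friday occurs in May — 1 month.

1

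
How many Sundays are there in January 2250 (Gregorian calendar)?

4

January 2250 has 31 days and begins on Tuesday.
The first Sunday is January 6.
Sundays fall on 6, 13, 20, 27 — that's 4.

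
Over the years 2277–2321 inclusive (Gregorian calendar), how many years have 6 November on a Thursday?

Track 6 November's weekday year by year (advancing +1, or +2 across a Feb 29):
  2277: Tue  2278: Wed (+1)  2279: Thu (+1) ✓  2280: Sat (+2)  2281: Sun (+1)
  2282: Mon (+1)  2283: Tue (+1)  2284: Thu (+2) ✓  2285: Fri (+1)  2286: Sat (+1)
  2287: Sun (+1)  2288: Tue (+2)  2289: Wed (+1)  2290: Thu (+1) ✓  … (17 more years) …
  2308: Fri (+2)  2309: Sat (+1)  2310: Sun (+1)  2311: Mon (+1)  2312: Wed (+2)
  2313: Thu (+1) ✓  2314: Fri (+1)  2315: Sat (+1)  2316: Mon (+2)  2317: Tue (+1)
  2318: Wed (+1)  2319: Thu (+1) ✓  2320: Sat (+2)  2321: Sun (+1)
Thursday years: 2279, 2284, 2290, 2302, 2313, 2319 — 6 in total.

6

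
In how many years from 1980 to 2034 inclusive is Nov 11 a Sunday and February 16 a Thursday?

Check each year's weekday for Nov 11 and February 16:
  1980: Tue/Sat  1981: Wed/Mon  1982: Thu/Tue  1983: Fri/Wed  1984: Sun/Thu ✓  1985: Mon/Sat  1986: Tue/Sun  1987: Wed/Mon  1988: Fri/Tue  1989: Sat/Thu  1990: Sun/Fri  1991: Mon/Sat  1992: Wed/Sun  1993: Thu/Tue  …(27 more)…  2021: Thu/Tue  2022: Fri/Wed  2023: Sat/Thu  2024: Mon/Fri  2025: Tue/Sun  2026: Wed/Mon  2027: Thu/Tue  2028: Sat/Wed  2029: Sun/Fri  2030: Mon/Sat  2031: Tue/Sun  2032: Thu/Mon  2033: Fri/Wed  2034: Sat/Thu
Both conditions hold in: 1984, 2012 — 2.

2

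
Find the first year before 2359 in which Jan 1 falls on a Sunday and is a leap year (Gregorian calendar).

2356

Jan 1 advances by 2 weekdays after a leap year and by 1 after a common year.
2359: Jan 1 is Thursday.
2358: Wednesday
2357: Tuesday
2356: Sunday (leap)
2356 begins on a Sunday and is a leap year.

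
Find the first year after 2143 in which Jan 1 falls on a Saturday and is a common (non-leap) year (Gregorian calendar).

2146

Jan 1 advances by 2 weekdays after a leap year and by 1 after a common year.
2143: Jan 1 is Tuesday.
2144: Wednesday (leap)
2145: Friday
2146: Saturday
2146 begins on a Saturday and is a common year.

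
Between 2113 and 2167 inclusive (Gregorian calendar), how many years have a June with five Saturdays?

June has 30 days; it has five Saturdays when Saturday falls among the first (month-length − 28) days — i.e. when June 1 is one of Saturday/Friday.
June 1 by year: 2113:Thu 2114:Fri✓ 2115:Sat✓ 2116:Mon 2117:Tue 2118:Wed 2119:Thu 2120:Sat✓ 2121:Sun 2122:Mon 2123:Tue 2124:Thu 2125:Fri✓ 2126:Sat✓ 2127:Sun …(25 more)… 2153:Fri✓ 2154:Sat✓ 2155:Sun 2156:Tue 2157:Wed 2158:Thu 2159:Fri✓ 2160:Sun 2161:Mon 2162:Tue 2163:Wed 2164:Fri✓ 2165:Sat✓ 2166:Sun 2167:Mon
Years with five Saturdays: 2114, 2115, 2120, 2125, 2126, 2131, 2136, 2137, 2142, 2143, 2148, 2153, 2154, 2159, 2164, 2165 → 16.

16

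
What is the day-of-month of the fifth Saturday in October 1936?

October 1, 1936 is a Thursday, so the first Saturday is the 3rd.
The fifth Saturday is 3 + 28 = 31.

31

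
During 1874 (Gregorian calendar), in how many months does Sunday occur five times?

4

A month of length L has five Sundays iff its first Sunday is on day ≤ L−28 (so day 1–3 in a 31-day month, 1–2 in a 30-day month, day 1 in a leap February).
Checking each month of 1874: Jan starts Thu (31d); Feb starts Sun (28d); Mar starts Sun (31d) ✓; Apr starts Wed (30d); May starts Fri (31d) ✓; Jun starts Mon (30d); Jul starts Wed (31d); Aug starts Sat (31d) ✓; Sep starts Tue (30d); Oct starts Thu (31d); Nov starts Sun (30d) ✓; Dec starts Tue (31d).
Five-Sunday months: March, May, August, November → 4.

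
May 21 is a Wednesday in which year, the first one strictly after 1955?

1958

From one year to the next, a fixed date's weekday advances by 1, or by 2 when a Feb 29 lies between the two dates.
1955: May 21 is Saturday.
1956: Monday (+2)
1957: Tuesday (+1)
1958: Wednesday (+1)
May 21 falls on a Wednesday in 1958.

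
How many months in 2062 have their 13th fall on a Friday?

Check the 13th of each month of 2062: Jan 13: Fri, Feb 13: Mon, Mar 13: Mon, Apr 13: Thu, May 13: Sat, Jun 13: Tue, Jul 13: Thu, Aug 13: Sun, Sep 13: Wed, Oct 13: Fri, Nov 13: Mon, Dec 13: Wed.
Friday occurs in January, October — 2 months.

2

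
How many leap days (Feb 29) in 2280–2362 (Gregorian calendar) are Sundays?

3

Leap years in 2280–2362: 20 of them.
Feb 29 weekday advances by 5 (mod 7) from one leap year to the next four years later (or differs when a century non-leap intervenes).
Leap-day weekdays: 2280:Sun✓ 2284:Fri 2288:Wed 2292:Mon 2296:Sat 2304:Mon 2308:Sat 2312:Thu 2316:Tue 2320:Sun✓ 2324:Fri 2328:Wed 2332:Mon 2336:Sat 2340:Thu 2344:Tue 2348:Sun✓ 2352:Fri 2356:Wed 2360:Mon
Sunday: 2280, 2320, 2348 → 3.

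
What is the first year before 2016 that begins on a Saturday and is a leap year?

2000

Jan 1 advances by 2 weekdays after a leap year and by 1 after a common year.
2016: Jan 1 is Friday (leap).
2015: Thursday
2014: Wednesday
2013: Tuesday
2012: Sunday (leap)
2011: Saturday
2010: Friday
2009: Thursday
2008: Tuesday (leap)
2007: Monday
2006: Sunday
2005: Saturday
2004: Thursday (leap)
2003: Wednesday
2002: Tuesday
2001: Monday
2000: Saturday (leap)
2000 begins on a Saturday and is a leap year.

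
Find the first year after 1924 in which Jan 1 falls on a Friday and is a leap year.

1932

Jan 1 advances by 2 weekdays after a leap year and by 1 after a common year.
1924: Jan 1 is Tuesday (leap).
1925: Thursday
1926: Friday
1927: Saturday
1928: Sunday (leap)
1929: Tuesday
1930: Wednesday
1931: Thursday
1932: Friday (leap)
1932 begins on a Friday and is a leap year.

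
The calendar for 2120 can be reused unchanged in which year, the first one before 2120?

2080

Two years share a calendar iff Jan 1 falls on the same weekday and both are leap or both are common. 2120: Jan 1 is Monday, leap year.
2119: Jan 1 Sunday, common
2118: Jan 1 Saturday, common
2117: Jan 1 Friday, common
2116: Jan 1 Wednesday, leap
2115: Jan 1 Tuesday, common
2114: Jan 1 Monday, common
2113: Jan 1 Sunday, common
2112: Jan 1 Friday, leap
2111: Jan 1 Thursday, common
2110: Jan 1 Wednesday, common
2109: Jan 1 Tuesday, common
2108: Jan 1 Sunday, leap
2107: Jan 1 Saturday, common
2106: Jan 1 Friday, common
2105: Jan 1 Thursday, common
2104: Jan 1 Tuesday, leap
2103: Jan 1 Monday, common
2102: Jan 1 Sunday, common
2101: Jan 1 Saturday, common
2100: Jan 1 Friday, common
2099: Jan 1 Thursday, common
2098: Jan 1 Wednesday, common
2097: Jan 1 Tuesday, common
2096: Jan 1 Sunday, leap
2095: Jan 1 Saturday, common
2094: Jan 1 Friday, common
2093: Jan 1 Thursday, common
2092: Jan 1 Tuesday, leap
2091: Jan 1 Monday, common
2090: Jan 1 Sunday, common
2089: Jan 1 Saturday, common
2088: Jan 1 Thursday, leap
2087: Jan 1 Wednesday, common
2086: Jan 1 Tuesday, common
2085: Jan 1 Monday, common
2084: Jan 1 Saturday, leap
2083: Jan 1 Friday, common
2082: Jan 1 Thursday, common
2081: Jan 1 Wednesday, common
2080: Jan 1 Monday, leap
2080 matches on both conditions.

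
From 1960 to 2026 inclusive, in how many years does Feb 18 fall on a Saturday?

10

Track Feb 18's weekday year by year (advancing +1, or +2 across a Feb 29):
  1960: Thu  1961: Sat (+2) ✓  1962: Sun (+1)  1963: Mon (+1)  1964: Tue (+1)
  1965: Thu (+2)  1966: Fri (+1)  1967: Sat (+1) ✓  1968: Sun (+1)  1969: Tue (+2)
  1970: Wed (+1)  1971: Thu (+1)  1972: Fri (+1)  1973: Sun (+2)  … (39 more years) …
  2013: Mon (+2)  2014: Tue (+1)  2015: Wed (+1)  2016: Thu (+1)  2017: Sat (+2) ✓
  2018: Sun (+1)  2019: Mon (+1)  2020: Tue (+1)  2021: Thu (+2)  2022: Fri (+1)
  2023: Sat (+1) ✓  2024: Sun (+1)  2025: Tue (+2)  2026: Wed (+1)
Saturday years: 1961, 1967, 1978, 1984, 1989, 1995, 2006, 2012, 2017, 2023 — 10 in total.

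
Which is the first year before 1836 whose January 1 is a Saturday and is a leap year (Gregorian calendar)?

1820

Jan 1 advances by 2 weekdays after a leap year and by 1 after a common year.
1836: Jan 1 is Friday (leap).
1835: Thursday
1834: Wednesday
1833: Tuesday
1832: Sunday (leap)
1831: Saturday
1830: Friday
1829: Thursday
1828: Tuesday (leap)
1827: Monday
1826: Sunday
1825: Saturday
1824: Thursday (leap)
1823: Wednesday
1822: Tuesday
1821: Monday
1820: Saturday (leap)
1820 begins on a Saturday and is a leap year.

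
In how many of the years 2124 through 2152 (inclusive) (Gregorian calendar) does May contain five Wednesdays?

May has 31 days; it has five Wednesdays when Wednesday falls among the first (month-length − 28) days — i.e. when May 1 is one of Wednesday/Tuesday/Monday.
May 1 by year: 2124:Mon✓ 2125:Tue✓ 2126:Wed✓ 2127:Thu 2128:Sat 2129:Sun 2130:Mon✓ 2131:Tue✓ 2132:Thu 2133:Fri 2134:Sat 2135:Sun 2136:Tue✓ 2137:Wed✓ 2138:Thu 2139:Fri 2140:Sun 2141:Mon✓ 2142:Tue✓ 2143:Wed✓ 2144:Fri 2145:Sat 2146:Sun 2147:Mon✓ 2148:Wed✓ 2149:Thu 2150:Fri 2151:Sat 2152:Mon✓
Years with five Wednesdays: 2124, 2125, 2126, 2130, 2131, 2136, 2137, 2141, 2142, 2143, 2147, 2148, 2152 → 13.

13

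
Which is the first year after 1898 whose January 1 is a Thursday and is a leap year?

Jan 1 advances by 2 weekdays after a leap year and by 1 after a common year.
1898: Jan 1 is Saturday.
1899: Sunday
1900: Monday
1901: Tuesday
1902: Wednesday
1903: Thursday
1904: Friday (leap)
1905: Sunday
1906: Monday
1907: Tuesday
1908: Wednesday (leap)
1909: Friday
1910: Saturday
1911: Sunday
1912: Monday (leap)
1913: Wednesday
1914: Thursday
1915: Friday
1916: Saturday (leap)
1917: Monday
1918: Tuesday
1919: Wednesday
1920: Thursday (leap)
1920 begins on a Thursday and is a leap year.

1920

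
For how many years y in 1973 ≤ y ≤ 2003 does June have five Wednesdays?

June has 30 days; it has five Wednesdays when Wednesday falls among the first (month-length − 28) days — i.e. when June 1 is one of Wednesday/Tuesday.
June 1 by year: 1973:Fri 1974:Sat 1975:Sun 1976:Tue✓ 1977:Wed✓ 1978:Thu 1979:Fri 1980:Sun 1981:Mon 1982:Tue✓ 1983:Wed✓ 1984:Fri 1985:Sat 1986:Sun 1987:Mon 1988:Wed✓ 1989:Thu 1990:Fri 1991:Sat 1992:Mon 1993:Tue✓ 1994:Wed✓ 1995:Thu 1996:Sat 1997:Sun 1998:Mon 1999:Tue✓ 2000:Thu 2001:Fri 2002:Sat 2003:Sun
Years with five Wednesdays: 1976, 1977, 1982, 1983, 1988, 1993, 1994, 1999 → 8.

8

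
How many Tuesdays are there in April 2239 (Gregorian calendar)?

April 2239 has 30 days and begins on Monday.
The first Tuesday is April 2.
Tuesdays fall on 2, 9, 16, 23, 30 — that's 5.

5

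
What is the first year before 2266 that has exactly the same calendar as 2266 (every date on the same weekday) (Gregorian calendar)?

2255

Two years share a calendar iff Jan 1 falls on the same weekday and both are leap or both are common. 2266: Jan 1 is Monday, common year.
2265: Jan 1 Sunday, common
2264: Jan 1 Friday, leap
2263: Jan 1 Thursday, common
2262: Jan 1 Wednesday, common
2261: Jan 1 Tuesday, common
2260: Jan 1 Sunday, leap
2259: Jan 1 Saturday, common
2258: Jan 1 Friday, common
2257: Jan 1 Thursday, common
2256: Jan 1 Tuesday, leap
2255: Jan 1 Monday, common
2255 matches on both conditions.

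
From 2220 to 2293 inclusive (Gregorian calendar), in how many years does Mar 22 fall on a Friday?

10

Track Mar 22's weekday year by year (advancing +1, or +2 across a Feb 29):
  2220: Wed  2221: Thu (+1)  2222: Fri (+1) ✓  2223: Sat (+1)  2224: Mon (+2)
  2225: Tue (+1)  2226: Wed (+1)  2227: Thu (+1)  2228: Sat (+2)  2229: Sun (+1)
  2230: Mon (+1)  2231: Tue (+1)  2232: Thu (+2)  2233: Fri (+1) ✓  … (46 more years) …
  2280: Mon (+2)  2281: Tue (+1)  2282: Wed (+1)  2283: Thu (+1)  2284: Sat (+2)
  2285: Sun (+1)  2286: Mon (+1)  2287: Tue (+1)  2288: Thu (+2)  2289: Fri (+1) ✓
  2290: Sat (+1)  2291: Sun (+1)  2292: Tue (+2)  2293: Wed (+1)
Friday years: 2222, 2233, 2239, 2244, 2250, 2261, 2267, 2272, 2278, 2289 — 10 in total.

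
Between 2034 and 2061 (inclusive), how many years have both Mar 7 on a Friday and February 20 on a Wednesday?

Check each year's weekday for Mar 7 and February 20:
  2034: Tue/Mon  2035: Wed/Tue  2036: Fri/Wed ✓  2037: Sat/Fri  2038: Sun/Sat  2039: Mon/Sun  2040: Wed/Mon  2041: Thu/Wed  2042: Fri/Thu  2043: Sat/Fri  2044: Mon/Sat  2045: Tue/Mon  2046: Wed/Tue  2047: Thu/Wed  2048: Sat/Thu  2049: Sun/Sat  2050: Mon/Sun  2051: Tue/Mon  2052: Thu/Tue  2053: Fri/Thu  2054: Sat/Fri  2055: Sun/Sat  2056: Tue/Sun  2057: Wed/Tue  2058: Thu/Wed  2059: Fri/Thu  2060: Sun/Fri  2061: Mon/Sun
Both conditions hold in: 2036 — 1.

1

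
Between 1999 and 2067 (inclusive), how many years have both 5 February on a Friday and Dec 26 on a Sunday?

Check each year's weekday for 5 February and Dec 26:
  1999: Fri/Sun ✓  2000: Sat/Tue  2001: Mon/Wed  2002: Tue/Thu  2003: Wed/Fri  2004: Thu/Sun  2005: Sat/Mon  2006: Sun/Tue  2007: Mon/Wed  2008: Tue/Fri  2009: Thu/Sat  2010: Fri/Sun ✓  2011: Sat/Mon  2012: Sun/Wed  …(41 more)…  2054: Thu/Sat  2055: Fri/Sun ✓  2056: Sat/Tue  2057: Mon/Wed  2058: Tue/Thu  2059: Wed/Fri  2060: Thu/Sun  2061: Sat/Mon  2062: Sun/Tue  2063: Mon/Wed  2064: Tue/Fri  2065: Thu/Sat  2066: Fri/Sun ✓  2067: Sat/Mon
Both conditions hold in: 1999, 2010, 2021, 2027, 2038, 2049, 2055, 2066 — 8.

8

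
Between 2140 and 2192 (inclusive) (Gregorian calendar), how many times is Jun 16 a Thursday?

Track Jun 16's weekday year by year (advancing +1, or +2 across a Feb 29):
  2140: Thu ✓  2141: Fri (+1)  2142: Sat (+1)  2143: Sun (+1)  2144: Tue (+2)
  2145: Wed (+1)  2146: Thu (+1) ✓  2147: Fri (+1)  2148: Sun (+2)  2149: Mon (+1)
  2150: Tue (+1)  2151: Wed (+1)  2152: Fri (+2)  2153: Sat (+1)  … (25 more years) …
  2179: Wed (+1)  2180: Fri (+2)  2181: Sat (+1)  2182: Sun (+1)  2183: Mon (+1)
  2184: Wed (+2)  2185: Thu (+1) ✓  2186: Fri (+1)  2187: Sat (+1)  2188: Mon (+2)
  2189: Tue (+1)  2190: Wed (+1)  2191: Thu (+1) ✓  2192: Sat (+2)
Thursday years: 2140, 2146, 2157, 2163, 2168, 2174, 2185, 2191 — 8 in total.

8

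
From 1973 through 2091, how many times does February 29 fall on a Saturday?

4

Leap years in 1973–2091: 29 of them.
Feb 29 weekday advances by 5 (mod 7) from one leap year to the next four years later (or differs when a century non-leap intervenes).
Leap-day weekdays: 1976:Sun 1980:Fri 1984:Wed 1988:Mon 1992:Sat✓ 1996:Thu 2000:Tue 2004:Sun 2008:Fri 2012:Wed 2016:Mon 2020:Sat✓ 2024:Thu …(3 more)… 2040:Wed 2044:Mon 2048:Sat✓ 2052:Thu 2056:Tue 2060:Sun 2064:Fri 2068:Wed 2072:Mon 2076:Sat✓ 2080:Thu 2084:Tue 2088:Sun
Saturday: 1992, 2020, 2048, 2076 → 4.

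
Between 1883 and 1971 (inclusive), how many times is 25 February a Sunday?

13

Track 25 February's weekday year by year (advancing +1, or +2 across a Feb 29):
  1883: Sun ✓  1884: Mon (+1)  1885: Wed (+2)  1886: Thu (+1)  1887: Fri (+1)
  1888: Sat (+1)  1889: Mon (+2)  1890: Tue (+1)  1891: Wed (+1)  1892: Thu (+1)
  1893: Sat (+2)  1894: Sun (+1) ✓  1895: Mon (+1)  1896: Tue (+1)  … (61 more years) …
  1958: Tue (+1)  1959: Wed (+1)  1960: Thu (+1)  1961: Sat (+2)  1962: Sun (+1) ✓
  1963: Mon (+1)  1964: Tue (+1)  1965: Thu (+2)  1966: Fri (+1)  1967: Sat (+1)
  1968: Sun (+1) ✓  1969: Tue (+2)  1970: Wed (+1)  1971: Thu (+1)
Sunday years: 1883, 1894, 1900, 1906, 1912, 1917, 1923, 1934, 1940, 1945, 1951, 1962, 1968 — 13 in total.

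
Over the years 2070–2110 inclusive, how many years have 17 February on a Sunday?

Track 17 February's weekday year by year (advancing +1, or +2 across a Feb 29):
  2070: Mon  2071: Tue (+1)  2072: Wed (+1)  2073: Fri (+2)  2074: Sat (+1)
  2075: Sun (+1) ✓  2076: Mon (+1)  2077: Wed (+2)  2078: Thu (+1)  2079: Fri (+1)
  2080: Sat (+1)  2081: Mon (+2)  2082: Tue (+1)  2083: Wed (+1)  … (13 more years) …
  2097: Sun (+2) ✓  2098: Mon (+1)  2099: Tue (+1)  2100: Wed (+1)  2101: Thu (+1)
  2102: Fri (+1)  2103: Sat (+1)  2104: Sun (+1) ✓  2105: Tue (+2)  2106: Wed (+1)
  2107: Thu (+1)  2108: Fri (+1)  2109: Sun (+2) ✓  2110: Mon (+1)
Sunday years: 2075, 2086, 2092, 2097, 2104, 2109 — 6 in total.

6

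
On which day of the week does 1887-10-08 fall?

Saturday

January 1, 1887 is a Saturday.
October 8 is day 281 of the year, i.e. 280 days after Jan 1.
280 mod 7 = 0, so advance 0 weekdays from Saturday: Saturday.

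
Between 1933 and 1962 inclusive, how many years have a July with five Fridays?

12

July has 31 days; it has five Fridays when Friday falls among the first (month-length − 28) days — i.e. when July 1 is one of Friday/Thursday/Wednesday.
July 1 by year: 1933:Sat 1934:Sun 1935:Mon 1936:Wed✓ 1937:Thu✓ 1938:Fri✓ 1939:Sat 1940:Mon 1941:Tue 1942:Wed✓ 1943:Thu✓ 1944:Sat 1945:Sun 1946:Mon 1947:Tue 1948:Thu✓ 1949:Fri✓ 1950:Sat 1951:Sun 1952:Tue 1953:Wed✓ 1954:Thu✓ 1955:Fri✓ 1956:Sun 1957:Mon 1958:Tue 1959:Wed✓ 1960:Fri✓ 1961:Sat 1962:Sun
Years with five Fridays: 1936, 1937, 1938, 1942, 1943, 1948, 1949, 1953, 1954, 1955, 1959, 1960 → 12.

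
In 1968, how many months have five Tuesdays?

A month of length L has five Tuesdays iff its first Tuesday is on day ≤ L−28 (so day 1–3 in a 31-day month, 1–2 in a 30-day month, day 1 in a leap February).
Checking each month of 1968: Jan starts Mon (31d) ✓; Feb starts Thu (29d); Mar starts Fri (31d); Apr starts Mon (30d) ✓; May starts Wed (31d); Jun starts Sat (30d); Jul starts Mon (31d) ✓; Aug starts Thu (31d); Sep starts Sun (30d); Oct starts Tue (31d) ✓; Nov starts Fri (30d); Dec starts Sun (31d) ✓.
Five-Tuesday months: January, April, July, October, December → 5.

5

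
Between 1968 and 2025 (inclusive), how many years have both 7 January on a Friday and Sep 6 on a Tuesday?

6

Check each year's weekday for 7 January and Sep 6:
  1968: Sun/Fri  1969: Tue/Sat  1970: Wed/Sun  1971: Thu/Mon  1972: Fri/Wed  1973: Sun/Thu  1974: Mon/Fri  1975: Tue/Sat  1976: Wed/Mon  1977: Fri/Tue ✓  1978: Sat/Wed  1979: Sun/Thu  1980: Mon/Sat  1981: Wed/Sun  …(30 more)…  2012: Sat/Thu  2013: Mon/Fri  2014: Tue/Sat  2015: Wed/Sun  2016: Thu/Tue  2017: Sat/Wed  2018: Sun/Thu  2019: Mon/Fri  2020: Tue/Sun  2021: Thu/Mon  2022: Fri/Tue ✓  2023: Sat/Wed  2024: Sun/Fri  2025: Tue/Sat
Both conditions hold in: 1977, 1983, 1994, 2005, 2011, 2022 — 6.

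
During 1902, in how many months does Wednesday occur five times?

A month of length L has five Wednesdays iff its first Wednesday is on day ≤ L−28 (so day 1–3 in a 31-day month, 1–2 in a 30-day month, day 1 in a leap February).
Checking each month of 1902: Jan starts Wed (31d) ✓; Feb starts Sat (28d); Mar starts Sat (31d); Apr starts Tue (30d) ✓; May starts Thu (31d); Jun starts Sun (30d); Jul starts Tue (31d) ✓; Aug starts Fri (31d); Sep starts Mon (30d); Oct starts Wed (31d) ✓; Nov starts Sat (30d); Dec starts Mon (31d) ✓.
Five-Wednesday months: January, April, July, October, December → 5.

5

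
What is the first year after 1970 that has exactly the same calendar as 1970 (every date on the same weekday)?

1981

Two years share a calendar iff Jan 1 falls on the same weekday and both are leap or both are common. 1970: Jan 1 is Thursday, common year.
1971: Jan 1 Friday, common
1972: Jan 1 Saturday, leap
1973: Jan 1 Monday, common
1974: Jan 1 Tuesday, common
1975: Jan 1 Wednesday, common
1976: Jan 1 Thursday, leap
1977: Jan 1 Saturday, common
1978: Jan 1 Sunday, common
1979: Jan 1 Monday, common
1980: Jan 1 Tuesday, leap
1981: Jan 1 Thursday, common
1981 matches on both conditions.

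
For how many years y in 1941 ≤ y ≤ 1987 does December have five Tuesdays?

21

December has 31 days; it has five Tuesdays when Tuesday falls among the first (month-length − 28) days — i.e. when December 1 is one of Tuesday/Monday/Sunday.
December 1 by year: 1941:Mon✓ 1942:Tue✓ 1943:Wed 1944:Fri 1945:Sat 1946:Sun✓ 1947:Mon✓ 1948:Wed 1949:Thu 1950:Fri 1951:Sat 1952:Mon✓ 1953:Tue✓ 1954:Wed 1955:Thu …(17 more)… 1973:Sat 1974:Sun✓ 1975:Mon✓ 1976:Wed 1977:Thu 1978:Fri 1979:Sat 1980:Mon✓ 1981:Tue✓ 1982:Wed 1983:Thu 1984:Sat 1985:Sun✓ 1986:Mon✓ 1987:Tue✓
Years with five Tuesdays: 1941, 1942, 1946, 1947, 1952, 1953, 1957, 1958, 1959, 1963, 1964, 1968, 1969, 1970, 1974, 1975, 1980, 1981, 1985, 1986, 1987 → 21.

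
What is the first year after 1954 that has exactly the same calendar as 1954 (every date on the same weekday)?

Two years share a calendar iff Jan 1 falls on the same weekday and both are leap or both are common. 1954: Jan 1 is Friday, common year.
1955: Jan 1 Saturday, common
1956: Jan 1 Sunday, leap
1957: Jan 1 Tuesday, common
1958: Jan 1 Wednesday, common
1959: Jan 1 Thursday, common
1960: Jan 1 Friday, leap
1961: Jan 1 Sunday, common
1962: Jan 1 Monday, common
1963: Jan 1 Tuesday, common
1964: Jan 1 Wednesday, leap
1965: Jan 1 Friday, common
1965 matches on both conditions.

1965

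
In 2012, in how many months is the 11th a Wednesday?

Check the 11th of each month of 2012: Jan 11: Wed, Feb 11: Sat, Mar 11: Sun, Apr 11: Wed, May 11: Fri, Jun 11: Mon, Jul 11: Wed, Aug 11: Sat, Sep 11: Tue, Oct 11: Thu, Nov 11: Sun, Dec 11: Tue.
Wednesday occurs in January, April, July — 3 months.

3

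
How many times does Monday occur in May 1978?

5

May 1978 has 31 days and begins on Monday.
The first Monday is May 1.
Mondays fall on 1, 8, 15, 22, 29 — that's 5.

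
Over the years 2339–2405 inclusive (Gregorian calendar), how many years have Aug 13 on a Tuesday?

Track Aug 13's weekday year by year (advancing +1, or +2 across a Feb 29):
  2339: Sun  2340: Tue (+2) ✓  2341: Wed (+1)  2342: Thu (+1)  2343: Fri (+1)
  2344: Sun (+2)  2345: Mon (+1)  2346: Tue (+1) ✓  2347: Wed (+1)  2348: Fri (+2)
  2349: Sat (+1)  2350: Sun (+1)  2351: Mon (+1)  2352: Wed (+2)  … (39 more years) …
  2392: Thu (+2)  2393: Fri (+1)  2394: Sat (+1)  2395: Sun (+1)  2396: Tue (+2) ✓
  2397: Wed (+1)  2398: Thu (+1)  2399: Fri (+1)  2400: Sun (+2)  2401: Mon (+1)
  2402: Tue (+1) ✓  2403: Wed (+1)  2404: Fri (+2)  2405: Sat (+1)
Tuesday years: 2340, 2346, 2357, 2363, 2368, 2374, 2385, 2391, 2396, 2402 — 10 in total.

10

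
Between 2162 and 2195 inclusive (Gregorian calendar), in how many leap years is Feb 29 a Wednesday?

2

Leap years in 2162–2195: 8 of them.
Feb 29 weekday advances by 5 (mod 7) from one leap year to the next four years later (or differs when a century non-leap intervenes).
Leap-day weekdays: 2164:Wed✓ 2168:Mon 2172:Sat 2176:Thu 2180:Tue 2184:Sun 2188:Fri 2192:Wed✓
Wednesday: 2164, 2192 → 2.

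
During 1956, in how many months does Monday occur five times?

A month of length L has five Mondays iff its first Monday is on day ≤ L−28 (so day 1–3 in a 31-day month, 1–2 in a 30-day month, day 1 in a leap February).
Checking each month of 1956: Jan starts Sun (31d) ✓; Feb starts Wed (29d); Mar starts Thu (31d); Apr starts Sun (30d) ✓; May starts Tue (31d); Jun starts Fri (30d); Jul starts Sun (31d) ✓; Aug starts Wed (31d); Sep starts Sat (30d); Oct starts Mon (31d) ✓; Nov starts Thu (30d); Dec starts Sat (31d) ✓.
Five-Monday months: January, April, July, October, December → 5.

5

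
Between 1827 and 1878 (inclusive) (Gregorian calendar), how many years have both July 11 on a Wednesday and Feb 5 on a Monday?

6

Check each year's weekday for July 11 and Feb 5:
  1827: Wed/Mon ✓  1828: Fri/Tue  1829: Sat/Thu  1830: Sun/Fri  1831: Mon/Sat  1832: Wed/Sun  1833: Thu/Tue  1834: Fri/Wed  1835: Sat/Thu  1836: Mon/Fri  1837: Tue/Sun  1838: Wed/Mon ✓  1839: Thu/Tue  1840: Sat/Wed  …(24 more)…  1865: Tue/Sun  1866: Wed/Mon ✓  1867: Thu/Tue  1868: Sat/Wed  1869: Sun/Fri  1870: Mon/Sat  1871: Tue/Sun  1872: Thu/Mon  1873: Fri/Wed  1874: Sat/Thu  1875: Sun/Fri  1876: Tue/Sat  1877: Wed/Mon ✓  1878: Thu/Tue
Both conditions hold in: 1827, 1838, 1849, 1855, 1866, 1877 — 6.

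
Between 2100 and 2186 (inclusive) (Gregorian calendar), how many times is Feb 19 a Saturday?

Track Feb 19's weekday year by year (advancing +1, or +2 across a Feb 29):
  2100: Fri  2101: Sat (+1) ✓  2102: Sun (+1)  2103: Mon (+1)  2104: Tue (+1)
  2105: Thu (+2)  2106: Fri (+1)  2107: Sat (+1) ✓  2108: Sun (+1)  2109: Tue (+2)
  2110: Wed (+1)  2111: Thu (+1)  2112: Fri (+1)  2113: Sun (+2)  … (59 more years) …
  2173: Fri (+2)  2174: Sat (+1) ✓  2175: Sun (+1)  2176: Mon (+1)  2177: Wed (+2)
  2178: Thu (+1)  2179: Fri (+1)  2180: Sat (+1) ✓  2181: Mon (+2)  2182: Tue (+1)
  2183: Wed (+1)  2184: Thu (+1)  2185: Sat (+2) ✓  2186: Sun (+1)
Saturday years: 2101, 2107, 2118, 2124, 2129, 2135, 2146, 2152, 2157, 2163, 2174, 2180, 2185 — 13 in total.

13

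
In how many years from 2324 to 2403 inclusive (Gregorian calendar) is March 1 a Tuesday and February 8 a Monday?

Check each year's weekday for March 1 and February 8:
  2324: Sat/Fri  2325: Sun/Sun  2326: Mon/Mon  2327: Tue/Tue  2328: Thu/Wed  2329: Fri/Fri  2330: Sat/Sat  2331: Sun/Sun  2332: Tue/Mon ✓  2333: Wed/Wed  2334: Thu/Thu  2335: Fri/Fri  2336: Sun/Sat  2337: Mon/Mon  …(52 more)…  2390: Thu/Thu  2391: Fri/Fri  2392: Sun/Sat  2393: Mon/Mon  2394: Tue/Tue  2395: Wed/Wed  2396: Fri/Thu  2397: Sat/Sat  2398: Sun/Sun  2399: Mon/Mon  2400: Wed/Tue  2401: Thu/Thu  2402: Fri/Fri  2403: Sat/Sat
Both conditions hold in: 2332, 2360, 2388 — 3.

3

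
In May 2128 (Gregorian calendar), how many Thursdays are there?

May 2128 has 31 days and begins on Saturday.
The first Thursday is May 6.
Thursdays fall on 6, 13, 20, 27 — that's 4.

4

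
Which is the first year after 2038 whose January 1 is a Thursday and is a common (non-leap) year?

2043

Jan 1 advances by 2 weekdays after a leap year and by 1 after a common year.
2038: Jan 1 is Friday.
2039: Saturday
2040: Sunday (leap)
2041: Tuesday
2042: Wednesday
2043: Thursday
2043 begins on a Thursday and is a common year.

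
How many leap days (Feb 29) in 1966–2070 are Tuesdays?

Leap years in 1966–2070: 26 of them.
Feb 29 weekday advances by 5 (mod 7) from one leap year to the next four years later (or differs when a century non-leap intervenes).
Leap-day weekdays: 1968:Thu 1972:Tue✓ 1976:Sun 1980:Fri 1984:Wed 1988:Mon 1992:Sat 1996:Thu 2000:Tue✓ 2004:Sun 2008:Fri 2012:Wed 2016:Mon 2020:Sat 2024:Thu 2028:Tue✓ 2032:Sun 2036:Fri 2040:Wed 2044:Mon 2048:Sat 2052:Thu 2056:Tue✓ 2060:Sun 2064:Fri 2068:Wed
Tuesday: 1972, 2000, 2028, 2056 → 4.

4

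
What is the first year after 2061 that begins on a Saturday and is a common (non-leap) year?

Jan 1 advances by 2 weekdays after a leap year and by 1 after a common year.
2061: Jan 1 is Saturday.
2062: Sunday
2063: Monday
2064: Tuesday (leap)
2065: Thursday
2066: Friday
2067: Saturday
2067 begins on a Saturday and is a common year.

2067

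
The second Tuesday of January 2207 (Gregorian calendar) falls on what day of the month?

13

January 1, 2207 is a Thursday, so the first Tuesday is the 6th.
The second Tuesday is 6 + 7 = 13.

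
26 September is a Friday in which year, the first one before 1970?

From one year to the next, a fixed date's weekday advances by 1, or by 2 when a Feb 29 lies between the two dates.
1970: September 26 is Saturday.
1969: Friday (−1)
26 September falls on a Friday in 1969.

1969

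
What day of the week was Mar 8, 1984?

Thursday

January 1, 1984 is a Sunday.
March 8 is day 68 of the year, i.e. 67 days after Jan 1.
67 mod 7 = 4, so advance 4 weekdays from Sunday: Thursday.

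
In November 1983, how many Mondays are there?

4

November 1983 has 30 days and begins on Tuesday.
The first Monday is November 7.
Mondays fall on 7, 14, 21, 28 — that's 4.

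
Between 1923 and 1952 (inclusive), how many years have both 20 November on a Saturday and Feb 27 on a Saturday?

3

Check each year's weekday for 20 November and Feb 27:
  1923: Tue/Tue  1924: Thu/Wed  1925: Fri/Fri  1926: Sat/Sat ✓  1927: Sun/Sun  1928: Tue/Mon  1929: Wed/Wed  1930: Thu/Thu  1931: Fri/Fri  1932: Sun/Sat  1933: Mon/Mon  1934: Tue/Tue  1935: Wed/Wed  1936: Fri/Thu  1937: Sat/Sat ✓  1938: Sun/Sun  1939: Mon/Mon  1940: Wed/Tue  1941: Thu/Thu  1942: Fri/Fri  1943: Sat/Sat ✓  1944: Mon/Sun  1945: Tue/Tue  1946: Wed/Wed  1947: Thu/Thu  1948: Sat/Fri  1949: Sun/Sun  1950: Mon/Mon  1951: Tue/Tue  1952: Thu/Wed
Both conditions hold in: 1926, 1937, 1943 — 3.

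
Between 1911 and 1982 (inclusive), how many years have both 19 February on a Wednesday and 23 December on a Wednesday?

Check each year's weekday for 19 February and 23 December:
  1911: Sun/Sat  1912: Mon/Mon  1913: Wed/Tue  1914: Thu/Wed  1915: Fri/Thu  1916: Sat/Sat  1917: Mon/Sun  1918: Tue/Mon  1919: Wed/Tue  1920: Thu/Thu  1921: Sat/Fri  1922: Sun/Sat  1923: Mon/Sun  1924: Tue/Tue  …(44 more)…  1969: Wed/Tue  1970: Thu/Wed  1971: Fri/Thu  1972: Sat/Sat  1973: Mon/Sun  1974: Tue/Mon  1975: Wed/Tue  1976: Thu/Thu  1977: Sat/Fri  1978: Sun/Sat  1979: Mon/Sun  1980: Tue/Tue  1981: Thu/Wed  1982: Fri/Thu
Both conditions hold in: 1936, 1964 — 2.

2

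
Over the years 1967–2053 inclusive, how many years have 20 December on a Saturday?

13

Track 20 December's weekday year by year (advancing +1, or +2 across a Feb 29):
  1967: Wed  1968: Fri (+2)  1969: Sat (+1) ✓  1970: Sun (+1)  1971: Mon (+1)
  1972: Wed (+2)  1973: Thu (+1)  1974: Fri (+1)  1975: Sat (+1) ✓  1976: Mon (+2)
  1977: Tue (+1)  1978: Wed (+1)  1979: Thu (+1)  1980: Sat (+2) ✓  … (59 more years) …
  2040: Thu (+2)  2041: Fri (+1)  2042: Sat (+1) ✓  2043: Sun (+1)  2044: Tue (+2)
  2045: Wed (+1)  2046: Thu (+1)  2047: Fri (+1)  2048: Sun (+2)  2049: Mon (+1)
  2050: Tue (+1)  2051: Wed (+1)  2052: Fri (+2)  2053: Sat (+1) ✓
Saturday years: 1969, 1975, 1980, 1986, 1997, 2003, 2008, 2014, 2025, 2031, 2036, 2042, 2053 — 13 in total.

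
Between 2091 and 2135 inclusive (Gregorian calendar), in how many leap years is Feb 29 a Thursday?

Leap years in 2091–2135: 10 of them.
Feb 29 weekday advances by 5 (mod 7) from one leap year to the next four years later (or differs when a century non-leap intervenes).
Leap-day weekdays: 2092:Fri 2096:Wed 2104:Fri 2108:Wed 2112:Mon 2116:Sat 2120:Thu✓ 2124:Tue 2128:Sun 2132:Fri
Thursday: 2120 → 1.

1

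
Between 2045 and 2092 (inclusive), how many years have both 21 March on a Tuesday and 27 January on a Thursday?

2

Check each year's weekday for 21 March and 27 January:
  2045: Tue/Fri  2046: Wed/Sat  2047: Thu/Sun  2048: Sat/Mon  2049: Sun/Wed  2050: Mon/Thu  2051: Tue/Fri  2052: Thu/Sat  2053: Fri/Mon  2054: Sat/Tue  2055: Sun/Wed  2056: Tue/Thu ✓  2057: Wed/Sat  2058: Thu/Sun  …(20 more)…  2079: Tue/Fri  2080: Thu/Sat  2081: Fri/Mon  2082: Sat/Tue  2083: Sun/Wed  2084: Tue/Thu ✓  2085: Wed/Sat  2086: Thu/Sun  2087: Fri/Mon  2088: Sun/Tue  2089: Mon/Thu  2090: Tue/Fri  2091: Wed/Sat  2092: Fri/Sun
Both conditions hold in: 2056, 2084 — 2.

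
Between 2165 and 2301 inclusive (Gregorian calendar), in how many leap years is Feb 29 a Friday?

4

Leap years in 2165–2301: 32 of them.
Feb 29 weekday advances by 5 (mod 7) from one leap year to the next four years later (or differs when a century non-leap intervenes).
Leap-day weekdays: 2168:Mon 2172:Sat 2176:Thu 2180:Tue 2184:Sun 2188:Fri✓ 2192:Wed 2196:Mon 2204:Wed 2208:Mon 2212:Sat 2216:Thu 2220:Tue …(6 more)… 2248:Tue 2252:Sun 2256:Fri✓ 2260:Wed 2264:Mon 2268:Sat 2272:Thu 2276:Tue 2280:Sun 2284:Fri✓ 2288:Wed 2292:Mon 2296:Sat
Friday: 2188, 2228, 2256, 2284 → 4.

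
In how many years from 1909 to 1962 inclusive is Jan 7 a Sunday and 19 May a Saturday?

6

Check each year's weekday for Jan 7 and 19 May:
  1909: Thu/Wed  1910: Fri/Thu  1911: Sat/Fri  1912: Sun/Sun  1913: Tue/Mon  1914: Wed/Tue  1915: Thu/Wed  1916: Fri/Fri  1917: Sun/Sat ✓  1918: Mon/Sun  1919: Tue/Mon  1920: Wed/Wed  1921: Fri/Thu  1922: Sat/Fri  …(26 more)…  1949: Fri/Thu  1950: Sat/Fri  1951: Sun/Sat ✓  1952: Mon/Mon  1953: Wed/Tue  1954: Thu/Wed  1955: Fri/Thu  1956: Sat/Sat  1957: Mon/Sun  1958: Tue/Mon  1959: Wed/Tue  1960: Thu/Thu  1961: Sat/Fri  1962: Sun/Sat ✓
Both conditions hold in: 1917, 1923, 1934, 1945, 1951, 1962 — 6.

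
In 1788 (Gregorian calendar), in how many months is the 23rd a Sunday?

Check the 23rd of each month of 1788: Jan 23: Wed, Feb 23: Sat, Mar 23: Sun, Apr 23: Wed, May 23: Fri, Jun 23: Mon, Jul 23: Wed, Aug 23: Sat, Sep 23: Tue, Oct 23: Thu, Nov 23: Sun, Dec 23: Tue.
Sunday occurs in March, November — 2 months.

2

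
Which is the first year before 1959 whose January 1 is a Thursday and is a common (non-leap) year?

Jan 1 advances by 2 weekdays after a leap year and by 1 after a common year.
1959: Jan 1 is Thursday.
1958: Wednesday
1957: Tuesday
1956: Sunday (leap)
1955: Saturday
1954: Friday
1953: Thursday
1953 begins on a Thursday and is a common year.

1953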